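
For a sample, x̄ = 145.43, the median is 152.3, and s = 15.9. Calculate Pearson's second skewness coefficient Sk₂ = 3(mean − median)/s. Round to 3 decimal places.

Sk₂ = 3(145.43 − 152.3) / 15.9 = 3 × -6.8700 / 15.9
    = -20.6100 / 15.9 ≈ -1.296

-1.296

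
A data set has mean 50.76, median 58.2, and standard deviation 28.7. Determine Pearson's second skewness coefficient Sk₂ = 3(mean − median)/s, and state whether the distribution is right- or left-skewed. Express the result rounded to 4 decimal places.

-0.7777, left-skewed

Sk₂ = 3(50.76 − 58.2) / 28.7 = 3 × -7.4400 / 28.7
    = -22.3200 / 28.7 ≈ -0.7777
Sk₂ < 0 ⇒ mean < median ⇒ left-skewed (negative skew).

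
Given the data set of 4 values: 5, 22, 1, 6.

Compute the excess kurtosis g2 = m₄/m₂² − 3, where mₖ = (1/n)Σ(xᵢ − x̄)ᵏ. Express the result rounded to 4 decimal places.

-0.7854

x̄ = 8.5000
Σ(xᵢ − x̄)² = 257.0000 ⇒ m₂ = 64.25000
Σ(xᵢ − x̄)⁴ = 36568.2500 ⇒ m₄ = 9142.06250
m₂² = 4128.06250
g2 = m₄/m₂² − 3 = 2.21461 − 3 ≈ -0.7854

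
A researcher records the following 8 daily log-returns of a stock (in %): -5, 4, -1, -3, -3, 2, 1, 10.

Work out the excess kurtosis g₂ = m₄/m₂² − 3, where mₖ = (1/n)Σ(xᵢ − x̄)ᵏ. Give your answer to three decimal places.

-0.188

x̄ = 0.6250
Σ(xᵢ − x̄)² = 161.8750 ⇒ m₂ = 20.23438
Σ(xᵢ − x̄)⁴ = 9211.5566 ⇒ m₄ = 1151.44458
m₂² = 409.42993
g₂ = m₄/m₂² − 3 = 2.81231 − 3 ≈ -0.188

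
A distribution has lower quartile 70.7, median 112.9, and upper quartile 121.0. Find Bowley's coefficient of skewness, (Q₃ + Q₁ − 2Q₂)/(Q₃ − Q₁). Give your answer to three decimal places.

-0.678

numerator: Q₃ + Q₁ − 2Q₂ = 121.0 + 70.7 − 2×112.9 = -34.1000
denominator: Q₃ − Q₁ = 121.0 − 70.7 = 50.3000
Bowley skewness = -34.1000 / 50.3000 ≈ -0.678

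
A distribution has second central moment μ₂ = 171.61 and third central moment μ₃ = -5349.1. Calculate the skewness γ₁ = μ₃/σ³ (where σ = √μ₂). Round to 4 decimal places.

σ = √μ₂ = √171.61 = 13.10000
σ³ = μ₂^(3/2) = 2248.09100
γ₁ = μ₃/σ³ = -5349.1 / 2248.09100 ≈ -2.3794

-2.3794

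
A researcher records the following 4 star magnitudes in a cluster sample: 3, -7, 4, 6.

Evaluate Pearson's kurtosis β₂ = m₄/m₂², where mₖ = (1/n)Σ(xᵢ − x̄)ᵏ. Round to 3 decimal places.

2.225

x̄ = 1.5000
Σ(xᵢ − x̄)² = 101.0000 ⇒ m₂ = 25.25000
Σ(xᵢ − x̄)⁴ = 5674.2500 ⇒ m₄ = 1418.56250
m₂² = 637.56250
β₂ = m₄/m₂² = 1418.56250 / 637.56250 ≈ 2.225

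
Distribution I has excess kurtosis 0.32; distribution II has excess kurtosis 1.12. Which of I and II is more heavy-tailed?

II

Higher excess kurtosis ⇒ heavier tails relative to the normal distribution.
0.32 vs 1.12: the larger is 1.12, so II has heavier tails.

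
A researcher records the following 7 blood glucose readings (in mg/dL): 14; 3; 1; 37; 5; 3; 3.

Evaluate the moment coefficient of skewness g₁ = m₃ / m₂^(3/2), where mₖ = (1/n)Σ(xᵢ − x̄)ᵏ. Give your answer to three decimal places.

1.648

x̄ = (14 + 3 + 1 + 37 + 5 + 3 + 3) / 7 = 9.4286
deviations (xᵢ − x̄): 4.5714, -6.4286, -8.4286, 27.5714, -4.4286, -6.4286, -6.4286
Σ(xᵢ − x̄)² = 995.7143 ⇒ m₂ = 995.7143/7 = 142.24490
Σ(xᵢ − x̄)³ = 19572.2449 ⇒ m₃ = 19572.2449/7 = 2796.03499
m₂^(3/2) = 142.24490^(1.5) = 1696.50462
g₁ = m₃ / m₂^(3/2) = 2796.03499 / 1696.50462 ≈ 1.648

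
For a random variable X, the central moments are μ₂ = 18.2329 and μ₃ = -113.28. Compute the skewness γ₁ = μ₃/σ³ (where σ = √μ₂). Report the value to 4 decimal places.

-1.4550

σ = √μ₂ = √18.2329 = 4.27000
σ³ = μ₂^(3/2) = 77.85448
γ₁ = μ₃/σ³ = -113.28 / 77.85448 ≈ -1.4550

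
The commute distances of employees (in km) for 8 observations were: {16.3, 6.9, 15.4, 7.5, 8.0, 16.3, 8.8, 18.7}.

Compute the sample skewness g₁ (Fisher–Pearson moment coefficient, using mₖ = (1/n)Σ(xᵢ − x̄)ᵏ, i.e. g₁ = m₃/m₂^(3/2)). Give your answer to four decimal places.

x̄ = (16.3 + 6.9 + 15.4 + 7.5 + 8.0 + 16.3 + 8.8 + 18.7) / 8 = 12.2375
deviations (xᵢ − x̄): 4.0625, -5.3375, 3.1625, -4.7375, -4.2375, 4.0625, -3.4375, 6.4625
Σ(xᵢ − x̄)² = 165.4788 ⇒ m₂ = 165.4788/8 = 20.68484
Σ(xᵢ − x̄)³ = 60.5262 ⇒ m₃ = 60.5262/8 = 7.56578
m₂^(3/2) = 20.68484^(1.5) = 94.07590
g₁ = m₃ / m₂^(3/2) = 7.56578 / 94.07590 ≈ 0.0804

0.0804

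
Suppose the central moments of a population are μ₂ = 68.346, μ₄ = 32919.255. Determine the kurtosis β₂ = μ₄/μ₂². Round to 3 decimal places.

7.047

μ₂² = 68.346² = 4671.17572
μ₄/μ₂² = 32919.255 / 4671.17572 = 7.04732
β₂ ≈ 7.047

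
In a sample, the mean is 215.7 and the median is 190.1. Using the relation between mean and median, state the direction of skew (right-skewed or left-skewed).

right-skewed

mean − median = 215.7 − 190.1 = 25.6
mean > median ⇒ the longer tail is on the right ⇒ right-skewed (positively skewed).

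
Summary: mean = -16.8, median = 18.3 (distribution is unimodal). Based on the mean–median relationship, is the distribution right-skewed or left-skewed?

mean − median = -16.8 − 18.3 = -35.1
mean < median ⇒ the longer tail is on the left ⇒ left-skewed (negatively skewed).

left-skewed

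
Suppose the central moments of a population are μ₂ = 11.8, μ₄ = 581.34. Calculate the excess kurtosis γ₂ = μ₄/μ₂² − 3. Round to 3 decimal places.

1.175

μ₂² = 11.8² = 139.24000
μ₄/μ₂² = 581.34 / 139.24000 = 4.17509
γ₂ = 4.17509 − 3 ≈ 1.175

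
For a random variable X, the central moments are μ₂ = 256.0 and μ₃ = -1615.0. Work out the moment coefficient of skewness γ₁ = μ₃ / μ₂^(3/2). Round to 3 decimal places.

σ = √μ₂ = √256.0 = 16.00000
σ³ = μ₂^(3/2) = 4096.00000
γ₁ = μ₃/σ³ = -1615.0 / 4096.00000 ≈ -0.394

-0.394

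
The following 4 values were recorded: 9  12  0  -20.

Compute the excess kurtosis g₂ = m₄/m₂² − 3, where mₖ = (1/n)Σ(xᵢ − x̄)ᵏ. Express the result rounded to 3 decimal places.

-1.021

x̄ = 0.2500
Σ(xᵢ − x̄)² = 624.7500 ⇒ m₂ = 156.18750
Σ(xᵢ − x̄)⁴ = 193074.3281 ⇒ m₄ = 48268.58203
m₂² = 24394.53516
g₂ = m₄/m₂² − 3 = 1.97866 − 3 ≈ -1.021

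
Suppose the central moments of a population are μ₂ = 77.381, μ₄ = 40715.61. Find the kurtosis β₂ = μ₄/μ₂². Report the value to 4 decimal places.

μ₂² = 77.381² = 5987.81916
μ₄/μ₂² = 40715.61 / 5987.81916 = 6.79974
β₂ ≈ 6.7997

6.7997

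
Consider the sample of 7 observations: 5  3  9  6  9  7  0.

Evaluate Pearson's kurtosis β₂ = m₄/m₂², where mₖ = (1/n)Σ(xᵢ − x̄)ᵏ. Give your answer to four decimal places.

x̄ = 5.5714
Σ(xᵢ − x̄)² = 63.7143 ⇒ m₂ = 9.10204
Σ(xᵢ − x̄)⁴ = 1287.9242 ⇒ m₄ = 183.98917
m₂² = 82.84715
β₂ = m₄/m₂² = 183.98917 / 82.84715 ≈ 2.2208

2.2208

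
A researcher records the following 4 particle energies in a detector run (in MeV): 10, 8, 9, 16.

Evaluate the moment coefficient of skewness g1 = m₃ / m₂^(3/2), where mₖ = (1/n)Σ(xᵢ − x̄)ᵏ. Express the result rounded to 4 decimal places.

0.9794

x̄ = (10 + 8 + 9 + 16) / 4 = 10.7500
deviations (xᵢ − x̄): -0.7500, -2.7500, -1.7500, 5.2500
Σ(xᵢ − x̄)² = 38.7500 ⇒ m₂ = 38.7500/4 = 9.68750
Σ(xᵢ − x̄)³ = 118.1250 ⇒ m₃ = 118.1250/4 = 29.53125
m₂^(3/2) = 9.68750^(1.5) = 30.15210
g1 = m₃ / m₂^(3/2) = 29.53125 / 30.15210 ≈ 0.9794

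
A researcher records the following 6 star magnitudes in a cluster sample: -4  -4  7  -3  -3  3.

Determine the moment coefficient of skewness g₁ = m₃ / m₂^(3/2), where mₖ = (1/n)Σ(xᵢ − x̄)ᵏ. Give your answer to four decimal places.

0.9073

x̄ = (-4 - 4 + 7 - 3 - 3 + 3) / 6 = -0.6667
deviations (xᵢ − x̄): -3.3333, -3.3333, 7.6667, -2.3333, -2.3333, 3.6667
Σ(xᵢ − x̄)² = 105.3333 ⇒ m₂ = 105.3333/6 = 17.55556
Σ(xᵢ − x̄)³ = 400.4444 ⇒ m₃ = 400.4444/6 = 66.74074
m₂^(3/2) = 17.55556^(1.5) = 73.55664
g₁ = m₃ / m₂^(3/2) = 66.74074 / 73.55664 ≈ 0.9073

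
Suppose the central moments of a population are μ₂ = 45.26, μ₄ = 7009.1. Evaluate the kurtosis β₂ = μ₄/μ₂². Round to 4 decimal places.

3.4216

μ₂² = 45.26² = 2048.46760
μ₄/μ₂² = 7009.1 / 2048.46760 = 3.42163
β₂ ≈ 3.4216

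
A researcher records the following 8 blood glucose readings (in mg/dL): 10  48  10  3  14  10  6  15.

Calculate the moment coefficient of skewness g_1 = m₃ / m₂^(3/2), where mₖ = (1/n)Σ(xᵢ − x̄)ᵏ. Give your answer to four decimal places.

1.9246

x̄ = (10 + 48 + 10 + 3 + 14 + 10 + 6 + 15) / 8 = 14.5000
deviations (xᵢ − x̄): -4.5000, 33.5000, -4.5000, -11.5000, -0.5000, -4.5000, -8.5000, 0.5000
Σ(xᵢ − x̄)² = 1388.0000 ⇒ m₂ = 1388.0000/8 = 173.50000
Σ(xᵢ − x̄)³ = 35187.0000 ⇒ m₃ = 35187.0000/8 = 4398.37500
m₂^(3/2) = 173.50000^(1.5) = 2285.33157
g_1 = m₃ / m₂^(3/2) = 4398.37500 / 2285.33157 ≈ 1.9246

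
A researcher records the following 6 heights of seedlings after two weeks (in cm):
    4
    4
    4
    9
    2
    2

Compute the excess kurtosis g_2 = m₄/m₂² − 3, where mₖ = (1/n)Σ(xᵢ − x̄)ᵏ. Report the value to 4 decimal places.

0.2828

x̄ = 4.1667
Σ(xᵢ − x̄)² = 32.8333 ⇒ m₂ = 5.47222
Σ(xᵢ − x̄)⁴ = 589.8194 ⇒ m₄ = 98.30324
m₂² = 29.94522
g_2 = m₄/m₂² − 3 = 3.28277 − 3 ≈ 0.2828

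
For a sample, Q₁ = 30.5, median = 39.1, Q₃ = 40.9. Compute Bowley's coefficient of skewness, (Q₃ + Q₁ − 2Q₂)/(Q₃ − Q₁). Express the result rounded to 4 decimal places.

numerator: Q₃ + Q₁ − 2Q₂ = 40.9 + 30.5 − 2×39.1 = -6.8000
denominator: Q₃ − Q₁ = 40.9 − 30.5 = 10.4000
Bowley skewness = -6.8000 / 10.4000 ≈ -0.6538

-0.6538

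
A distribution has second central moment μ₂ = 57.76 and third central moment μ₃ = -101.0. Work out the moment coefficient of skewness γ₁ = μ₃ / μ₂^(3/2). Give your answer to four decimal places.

σ = √μ₂ = √57.76 = 7.60000
σ³ = μ₂^(3/2) = 438.97600
γ₁ = μ₃/σ³ = -101.0 / 438.97600 ≈ -0.2301

-0.2301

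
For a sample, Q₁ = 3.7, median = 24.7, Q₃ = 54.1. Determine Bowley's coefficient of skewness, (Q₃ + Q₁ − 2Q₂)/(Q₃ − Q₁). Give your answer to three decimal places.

0.167

numerator: Q₃ + Q₁ − 2Q₂ = 54.1 + 3.7 − 2×24.7 = 8.4000
denominator: Q₃ − Q₁ = 54.1 − 3.7 = 50.4000
Bowley skewness = 8.4000 / 50.4000 ≈ 0.167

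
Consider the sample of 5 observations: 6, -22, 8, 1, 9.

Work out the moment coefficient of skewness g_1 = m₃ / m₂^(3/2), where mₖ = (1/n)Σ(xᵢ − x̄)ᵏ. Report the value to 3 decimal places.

-1.302

x̄ = (6 - 22 + 8 + 1 + 9) / 5 = 0.4000
deviations (xᵢ − x̄): 5.6000, -22.4000, 7.6000, 0.6000, 8.6000
Σ(xᵢ − x̄)² = 665.2000 ⇒ m₂ = 665.2000/5 = 133.04000
Σ(xᵢ − x̄)³ = -9988.5600 ⇒ m₃ = -9988.5600/5 = -1997.71200
m₂^(3/2) = 133.04000^(1.5) = 1534.52283
g_1 = m₃ / m₂^(3/2) = -1997.71200 / 1534.52283 ≈ -1.302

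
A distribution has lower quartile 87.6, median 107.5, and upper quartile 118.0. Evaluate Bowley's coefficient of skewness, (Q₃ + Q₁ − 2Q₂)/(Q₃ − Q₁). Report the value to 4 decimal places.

-0.3092

numerator: Q₃ + Q₁ − 2Q₂ = 118.0 + 87.6 − 2×107.5 = -9.4000
denominator: Q₃ − Q₁ = 118.0 − 87.6 = 30.4000
Bowley skewness = -9.4000 / 30.4000 ≈ -0.3092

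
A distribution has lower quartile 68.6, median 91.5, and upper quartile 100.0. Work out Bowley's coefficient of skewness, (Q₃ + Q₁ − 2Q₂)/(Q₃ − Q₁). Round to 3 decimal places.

numerator: Q₃ + Q₁ − 2Q₂ = 100.0 + 68.6 − 2×91.5 = -14.4000
denominator: Q₃ − Q₁ = 100.0 − 68.6 = 31.4000
Bowley skewness = -14.4000 / 31.4000 ≈ -0.459

-0.459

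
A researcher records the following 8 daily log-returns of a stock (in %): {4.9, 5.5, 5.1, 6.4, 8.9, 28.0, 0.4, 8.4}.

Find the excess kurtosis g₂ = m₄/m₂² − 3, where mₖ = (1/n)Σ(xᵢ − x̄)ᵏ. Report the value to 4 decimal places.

2.1463

x̄ = 8.4500
Σ(xᵢ − x̄)² = 483.9400 ⇒ m₂ = 60.49250
Σ(xᵢ − x̄)⁴ = 150656.3181 ⇒ m₄ = 18832.03976
m₂² = 3659.34256
g₂ = m₄/m₂² − 3 = 5.14629 − 3 ≈ 2.1463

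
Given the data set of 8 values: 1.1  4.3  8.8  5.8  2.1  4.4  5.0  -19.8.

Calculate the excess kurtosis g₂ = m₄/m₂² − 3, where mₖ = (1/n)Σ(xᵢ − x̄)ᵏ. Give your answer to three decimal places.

2.411

x̄ = 1.4625
Σ(xᵢ − x̄)² = 554.4788 ⇒ m₂ = 69.30984
Σ(xᵢ − x̄)⁴ = 207937.5544 ⇒ m₄ = 25992.19430
m₂² = 4803.85444
g₂ = m₄/m₂² − 3 = 5.41070 − 3 ≈ 2.411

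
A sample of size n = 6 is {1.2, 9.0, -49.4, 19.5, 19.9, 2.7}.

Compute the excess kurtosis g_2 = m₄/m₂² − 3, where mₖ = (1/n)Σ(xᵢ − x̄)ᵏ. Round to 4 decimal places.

0.5541

x̄ = 0.4833
Σ(xᵢ − x̄)² = 3304.9483 ⇒ m₂ = 550.82472
Σ(xᵢ − x̄)⁴ = 6470069.1529 ⇒ m₄ = 1078344.85881
m₂² = 303407.87461
g_2 = m₄/m₂² − 3 = 3.55411 − 3 ≈ 0.5541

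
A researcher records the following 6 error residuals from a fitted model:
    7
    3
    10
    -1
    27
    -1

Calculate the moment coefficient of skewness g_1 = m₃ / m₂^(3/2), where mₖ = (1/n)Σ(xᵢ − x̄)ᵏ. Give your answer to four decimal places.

x̄ = (7 + 3 + 10 - 1 + 27 - 1) / 6 = 7.5000
deviations (xᵢ − x̄): -0.5000, -4.5000, 2.5000, -8.5000, 19.5000, -8.5000
Σ(xᵢ − x̄)² = 551.5000 ⇒ m₂ = 551.5000/6 = 91.91667
Σ(xᵢ − x̄)³ = 6111.0000 ⇒ m₃ = 6111.0000/6 = 1018.50000
m₂^(3/2) = 91.91667^(1.5) = 881.23431
g_1 = m₃ / m₂^(3/2) = 1018.50000 / 881.23431 ≈ 1.1558

1.1558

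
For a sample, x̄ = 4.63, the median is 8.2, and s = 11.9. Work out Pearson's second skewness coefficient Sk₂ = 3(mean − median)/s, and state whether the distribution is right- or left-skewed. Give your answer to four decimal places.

-0.9000, left-skewed

Sk₂ = 3(4.63 − 8.2) / 11.9 = 3 × -3.5700 / 11.9
    = -10.7100 / 11.9 ≈ -0.9000
Sk₂ < 0 ⇒ mean < median ⇒ left-skewed (negative skew).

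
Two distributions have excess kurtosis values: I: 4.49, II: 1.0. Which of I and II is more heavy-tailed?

I

Higher excess kurtosis ⇒ heavier tails relative to the normal distribution.
4.49 vs 1.0: the larger is 4.49, so I has heavier tails.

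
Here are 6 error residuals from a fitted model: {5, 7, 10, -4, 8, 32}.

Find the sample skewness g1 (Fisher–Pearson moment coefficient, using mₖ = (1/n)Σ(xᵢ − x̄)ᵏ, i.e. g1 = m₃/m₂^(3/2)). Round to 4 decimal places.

1.0788

x̄ = (5 + 7 + 10 - 4 + 8 + 32) / 6 = 9.6667
deviations (xᵢ − x̄): -4.6667, -2.6667, 0.3333, -13.6667, -1.6667, 22.3333
Σ(xᵢ − x̄)² = 717.3333 ⇒ m₂ = 717.3333/6 = 119.55556
Σ(xᵢ − x̄)³ = 8461.5556 ⇒ m₃ = 8461.5556/6 = 1410.25926
m₂^(3/2) = 119.55556^(1.5) = 1307.23794
g1 = m₃ / m₂^(3/2) = 1410.25926 / 1307.23794 ≈ 1.0788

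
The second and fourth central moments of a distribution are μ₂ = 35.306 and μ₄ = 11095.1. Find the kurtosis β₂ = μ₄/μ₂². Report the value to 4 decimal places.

μ₂² = 35.306² = 1246.51364
μ₄/μ₂² = 11095.1 / 1246.51364 = 8.90091
β₂ ≈ 8.9009

8.9009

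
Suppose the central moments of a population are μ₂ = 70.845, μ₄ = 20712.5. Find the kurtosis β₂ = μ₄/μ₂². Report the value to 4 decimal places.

μ₂² = 70.845² = 5019.01402
μ₄/μ₂² = 20712.5 / 5019.01402 = 4.12681
β₂ ≈ 4.1268

4.1268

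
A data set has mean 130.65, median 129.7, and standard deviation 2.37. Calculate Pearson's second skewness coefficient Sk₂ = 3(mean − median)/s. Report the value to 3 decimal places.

Sk₂ = 3(130.65 − 129.7) / 2.37 = 3 × 0.9500 / 2.37
    = 2.8500 / 2.37 ≈ 1.203

1.203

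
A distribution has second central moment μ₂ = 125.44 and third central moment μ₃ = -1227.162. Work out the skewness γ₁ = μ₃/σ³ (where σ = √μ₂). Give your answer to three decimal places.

σ = √μ₂ = √125.44 = 11.20000
σ³ = μ₂^(3/2) = 1404.92800
γ₁ = μ₃/σ³ = -1227.162 / 1404.92800 ≈ -0.873

-0.873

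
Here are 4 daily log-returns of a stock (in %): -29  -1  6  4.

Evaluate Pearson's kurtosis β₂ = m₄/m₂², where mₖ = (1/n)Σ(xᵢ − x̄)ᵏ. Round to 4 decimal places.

x̄ = -5.0000
Σ(xᵢ − x̄)² = 794.0000 ⇒ m₂ = 198.50000
Σ(xᵢ − x̄)⁴ = 353234.0000 ⇒ m₄ = 88308.50000
m₂² = 39402.25000
β₂ = m₄/m₂² = 88308.50000 / 39402.25000 ≈ 2.2412

2.2412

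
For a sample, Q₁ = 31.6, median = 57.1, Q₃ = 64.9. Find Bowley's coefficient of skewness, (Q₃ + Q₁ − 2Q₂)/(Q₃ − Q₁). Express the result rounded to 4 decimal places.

numerator: Q₃ + Q₁ − 2Q₂ = 64.9 + 31.6 − 2×57.1 = -17.7000
denominator: Q₃ − Q₁ = 64.9 − 31.6 = 33.3000
Bowley skewness = -17.7000 / 33.3000 ≈ -0.5315

-0.5315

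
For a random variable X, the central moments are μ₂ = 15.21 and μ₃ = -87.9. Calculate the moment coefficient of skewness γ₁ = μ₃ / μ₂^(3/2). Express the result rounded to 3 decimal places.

-1.482

σ = √μ₂ = √15.21 = 3.90000
σ³ = μ₂^(3/2) = 59.31900
γ₁ = μ₃/σ³ = -87.9 / 59.31900 ≈ -1.482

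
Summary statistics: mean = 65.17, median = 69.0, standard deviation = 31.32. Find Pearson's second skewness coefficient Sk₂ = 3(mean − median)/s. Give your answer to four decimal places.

Sk₂ = 3(65.17 − 69.0) / 31.32 = 3 × -3.8300 / 31.32
    = -11.4900 / 31.32 ≈ -0.3669

-0.3669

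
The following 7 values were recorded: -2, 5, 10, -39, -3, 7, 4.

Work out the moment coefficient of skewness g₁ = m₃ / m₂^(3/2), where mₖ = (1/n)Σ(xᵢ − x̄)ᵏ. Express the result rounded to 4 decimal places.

x̄ = (-2 + 5 + 10 - 39 - 3 + 7 + 4) / 7 = -2.5714
deviations (xᵢ − x̄): 0.5714, 7.5714, 12.5714, -36.4286, -0.4286, 9.5714, 6.5714
Σ(xᵢ − x̄)² = 1677.7143 ⇒ m₂ = 1677.7143/7 = 239.67347
Σ(xᵢ − x̄)³ = -44760.6122 ⇒ m₃ = -44760.6122/7 = -6394.37318
m₂^(3/2) = 239.67347^(1.5) = 3710.47871
g₁ = m₃ / m₂^(3/2) = -6394.37318 / 3710.47871 ≈ -1.7233

-1.7233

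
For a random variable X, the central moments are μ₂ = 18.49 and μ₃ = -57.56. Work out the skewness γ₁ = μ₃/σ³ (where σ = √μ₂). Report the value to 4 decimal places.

σ = √μ₂ = √18.49 = 4.30000
σ³ = μ₂^(3/2) = 79.50700
γ₁ = μ₃/σ³ = -57.56 / 79.50700 ≈ -0.7240

-0.7240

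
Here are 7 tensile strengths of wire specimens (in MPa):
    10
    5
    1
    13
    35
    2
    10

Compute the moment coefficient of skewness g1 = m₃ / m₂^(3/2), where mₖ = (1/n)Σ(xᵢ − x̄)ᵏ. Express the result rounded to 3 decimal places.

x̄ = (10 + 5 + 1 + 13 + 35 + 2 + 10) / 7 = 10.8571
deviations (xᵢ − x̄): -0.8571, -5.8571, -9.8571, 2.1429, 24.1429, -8.8571, -0.8571
Σ(xᵢ − x̄)² = 798.8571 ⇒ m₂ = 798.8571/7 = 114.12245
Σ(xᵢ − x̄)³ = 12227.3878 ⇒ m₃ = 12227.3878/7 = 1746.76968
m₂^(3/2) = 114.12245^(1.5) = 1219.14854
g1 = m₃ / m₂^(3/2) = 1746.76968 / 1219.14854 ≈ 1.433

1.433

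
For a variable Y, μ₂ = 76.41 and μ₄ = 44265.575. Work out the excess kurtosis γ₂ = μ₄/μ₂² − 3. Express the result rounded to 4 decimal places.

4.5817

μ₂² = 76.41² = 5838.48810
μ₄/μ₂² = 44265.575 / 5838.48810 = 7.58168
γ₂ = 7.58168 − 3 ≈ 4.5817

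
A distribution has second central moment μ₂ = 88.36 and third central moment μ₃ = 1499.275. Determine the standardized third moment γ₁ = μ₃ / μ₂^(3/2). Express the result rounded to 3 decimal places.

σ = √μ₂ = √88.36 = 9.40000
σ³ = μ₂^(3/2) = 830.58400
γ₁ = μ₃/σ³ = 1499.275 / 830.58400 ≈ 1.805

1.805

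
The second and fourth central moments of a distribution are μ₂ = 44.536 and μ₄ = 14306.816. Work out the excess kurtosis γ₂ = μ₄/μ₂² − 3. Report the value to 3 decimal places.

μ₂² = 44.536² = 1983.45530
μ₄/μ₂² = 14306.816 / 1983.45530 = 7.21308
γ₂ = 7.21308 − 3 ≈ 4.213

4.213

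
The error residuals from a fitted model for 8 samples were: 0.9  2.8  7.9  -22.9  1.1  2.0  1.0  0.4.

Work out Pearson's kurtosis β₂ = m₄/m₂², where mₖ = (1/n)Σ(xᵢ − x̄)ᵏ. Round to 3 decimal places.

x̄ = -0.8500
Σ(xᵢ − x̄)² = 596.0600 ⇒ m₂ = 74.50750
Σ(xᵢ − x̄)⁴ = 242536.1442 ⇒ m₄ = 30317.01803
m₂² = 5551.36756
β₂ = m₄/m₂² = 30317.01803 / 5551.36756 ≈ 5.461

5.461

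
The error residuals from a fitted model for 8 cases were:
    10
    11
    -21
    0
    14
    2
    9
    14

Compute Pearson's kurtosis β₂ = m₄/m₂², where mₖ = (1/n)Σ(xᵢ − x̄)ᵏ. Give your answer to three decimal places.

x̄ = 4.8750
Σ(xᵢ − x̄)² = 948.8750 ⇒ m₂ = 118.60938
Σ(xᵢ − x̄)⁴ = 465137.4629 ⇒ m₄ = 58142.18286
m₂² = 14068.18384
β₂ = m₄/m₂² = 58142.18286 / 14068.18384 ≈ 4.133

4.133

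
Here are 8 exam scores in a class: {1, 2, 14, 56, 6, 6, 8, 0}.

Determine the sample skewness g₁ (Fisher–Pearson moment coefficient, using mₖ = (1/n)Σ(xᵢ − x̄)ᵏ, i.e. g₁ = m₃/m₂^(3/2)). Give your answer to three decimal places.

x̄ = (1 + 2 + 14 + 56 + 6 + 6 + 8 + 0) / 8 = 11.6250
deviations (xᵢ − x̄): -10.6250, -9.6250, 2.3750, 44.3750, -5.6250, -5.6250, -3.6250, -11.6250
Σ(xᵢ − x̄)² = 2391.8750 ⇒ m₂ = 2391.8750/8 = 298.98438
Σ(xᵢ − x̄)³ = 83328.2813 ⇒ m₃ = 83328.2813/8 = 10416.03516
m₂^(3/2) = 298.98438^(1.5) = 5169.78806
g₁ = m₃ / m₂^(3/2) = 10416.03516 / 5169.78806 ≈ 2.015

2.015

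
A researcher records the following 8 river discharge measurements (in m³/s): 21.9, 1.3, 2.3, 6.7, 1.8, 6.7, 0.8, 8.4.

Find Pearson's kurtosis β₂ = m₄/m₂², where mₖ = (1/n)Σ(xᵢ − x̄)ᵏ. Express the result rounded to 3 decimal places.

x̄ = 6.2375
Σ(xᵢ − x̄)² = 339.5587 ⇒ m₂ = 42.44484
Σ(xᵢ − x̄)⁴ = 62297.4989 ⇒ m₄ = 7787.18737
m₂² = 1801.56476
β₂ = m₄/m₂² = 7787.18737 / 1801.56476 ≈ 4.322

4.322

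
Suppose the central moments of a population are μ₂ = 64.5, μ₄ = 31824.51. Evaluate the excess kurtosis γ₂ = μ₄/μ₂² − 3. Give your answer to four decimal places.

μ₂² = 64.5² = 4160.25000
μ₄/μ₂² = 31824.51 / 4160.25000 = 7.64966
γ₂ = 7.64966 − 3 ≈ 4.6497

4.6497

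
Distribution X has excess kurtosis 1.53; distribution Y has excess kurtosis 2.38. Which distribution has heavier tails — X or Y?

Y

Higher excess kurtosis ⇒ heavier tails relative to the normal distribution.
1.53 vs 2.38: the larger is 2.38, so Y has heavier tails.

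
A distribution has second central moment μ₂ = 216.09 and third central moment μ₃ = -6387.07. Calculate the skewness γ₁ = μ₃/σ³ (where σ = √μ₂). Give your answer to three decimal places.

σ = √μ₂ = √216.09 = 14.70000
σ³ = μ₂^(3/2) = 3176.52300
γ₁ = μ₃/σ³ = -6387.07 / 3176.52300 ≈ -2.011

-2.011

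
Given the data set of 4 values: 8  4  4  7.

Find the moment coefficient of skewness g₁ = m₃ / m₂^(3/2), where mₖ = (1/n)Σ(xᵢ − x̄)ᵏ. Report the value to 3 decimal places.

x̄ = (8 + 4 + 4 + 7) / 4 = 5.7500
deviations (xᵢ − x̄): 2.2500, -1.7500, -1.7500, 1.2500
Σ(xᵢ − x̄)² = 12.7500 ⇒ m₂ = 12.7500/4 = 3.18750
Σ(xᵢ − x̄)³ = 2.6250 ⇒ m₃ = 2.6250/4 = 0.65625
m₂^(3/2) = 3.18750^(1.5) = 5.69083
g₁ = m₃ / m₂^(3/2) = 0.65625 / 5.69083 ≈ 0.115

0.115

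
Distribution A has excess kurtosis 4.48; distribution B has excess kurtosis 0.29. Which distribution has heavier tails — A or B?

Higher excess kurtosis ⇒ heavier tails relative to the normal distribution.
4.48 vs 0.29: the larger is 4.48, so A has heavier tails.

A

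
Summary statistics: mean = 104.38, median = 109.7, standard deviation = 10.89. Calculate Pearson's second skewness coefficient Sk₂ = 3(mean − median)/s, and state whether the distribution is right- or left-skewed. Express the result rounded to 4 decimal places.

-1.4656, left-skewed

Sk₂ = 3(104.38 − 109.7) / 10.89 = 3 × -5.3200 / 10.89
    = -15.9600 / 10.89 ≈ -1.4656
Sk₂ < 0 ⇒ mean < median ⇒ left-skewed (negative skew).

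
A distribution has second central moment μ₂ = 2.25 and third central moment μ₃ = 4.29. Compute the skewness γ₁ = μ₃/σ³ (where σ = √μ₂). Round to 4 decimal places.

σ = √μ₂ = √2.25 = 1.50000
σ³ = μ₂^(3/2) = 3.37500
γ₁ = μ₃/σ³ = 4.29 / 3.37500 ≈ 1.2711

1.2711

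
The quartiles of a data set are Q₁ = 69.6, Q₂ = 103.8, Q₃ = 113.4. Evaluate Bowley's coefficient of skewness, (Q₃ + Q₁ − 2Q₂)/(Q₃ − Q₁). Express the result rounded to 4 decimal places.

-0.5616

numerator: Q₃ + Q₁ − 2Q₂ = 113.4 + 69.6 − 2×103.8 = -24.6000
denominator: Q₃ − Q₁ = 113.4 − 69.6 = 43.8000
Bowley skewness = -24.6000 / 43.8000 ≈ -0.5616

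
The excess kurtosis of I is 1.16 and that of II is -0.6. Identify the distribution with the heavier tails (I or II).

I

Higher excess kurtosis ⇒ heavier tails relative to the normal distribution.
1.16 vs -0.6: the larger is 1.16, so I has heavier tails. (I is leptokurtic — heavier-than-normal tails; the other is platykurtic.)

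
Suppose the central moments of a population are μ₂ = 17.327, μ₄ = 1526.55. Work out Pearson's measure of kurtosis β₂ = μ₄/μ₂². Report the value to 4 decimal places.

μ₂² = 17.327² = 300.22493
μ₄/μ₂² = 1526.55 / 300.22493 = 5.08469
β₂ ≈ 5.0847

5.0847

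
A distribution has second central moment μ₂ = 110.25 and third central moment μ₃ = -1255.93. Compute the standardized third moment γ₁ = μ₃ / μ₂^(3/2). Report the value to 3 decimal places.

σ = √μ₂ = √110.25 = 10.50000
σ³ = μ₂^(3/2) = 1157.62500
γ₁ = μ₃/σ³ = -1255.93 / 1157.62500 ≈ -1.085

-1.085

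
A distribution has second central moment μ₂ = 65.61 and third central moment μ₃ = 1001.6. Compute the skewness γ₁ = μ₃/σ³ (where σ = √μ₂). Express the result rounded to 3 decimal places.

σ = √μ₂ = √65.61 = 8.10000
σ³ = μ₂^(3/2) = 531.44100
γ₁ = μ₃/σ³ = 1001.6 / 531.44100 ≈ 1.885

1.885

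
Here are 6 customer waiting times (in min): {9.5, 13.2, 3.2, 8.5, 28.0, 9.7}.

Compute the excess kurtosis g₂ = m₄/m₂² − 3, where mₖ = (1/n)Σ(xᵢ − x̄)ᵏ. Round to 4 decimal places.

0.3362

x̄ = 12.0167
Σ(xᵢ − x̄)² = 358.6683 ⇒ m₂ = 59.77806
Σ(xᵢ − x̄)⁴ = 71529.6948 ⇒ m₄ = 11921.61580
m₂² = 3573.41593
g₂ = m₄/m₂² − 3 = 3.33620 − 3 ≈ 0.3362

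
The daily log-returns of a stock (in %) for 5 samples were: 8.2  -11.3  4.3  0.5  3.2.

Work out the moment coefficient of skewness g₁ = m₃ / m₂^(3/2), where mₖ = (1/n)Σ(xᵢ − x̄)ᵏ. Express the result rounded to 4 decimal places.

x̄ = (8.2 - 11.3 + 4.3 + 0.5 + 3.2) / 5 = 0.9800
deviations (xᵢ − x̄): 7.2200, -12.2800, 3.3200, -0.4800, 2.2200
Σ(xᵢ − x̄)² = 219.1080 ⇒ m₂ = 219.1080/5 = 43.82160
Σ(xᵢ − x̄)³ = -1428.0125 ⇒ m₃ = -1428.0125/5 = -285.60250
m₂^(3/2) = 43.82160^(1.5) = 290.08972
g₁ = m₃ / m₂^(3/2) = -285.60250 / 290.08972 ≈ -0.9845

-0.9845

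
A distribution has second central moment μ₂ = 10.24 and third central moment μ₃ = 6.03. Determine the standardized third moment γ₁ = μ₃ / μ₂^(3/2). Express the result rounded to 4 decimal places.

0.1840

σ = √μ₂ = √10.24 = 3.20000
σ³ = μ₂^(3/2) = 32.76800
γ₁ = μ₃/σ³ = 6.03 / 32.76800 ≈ 0.1840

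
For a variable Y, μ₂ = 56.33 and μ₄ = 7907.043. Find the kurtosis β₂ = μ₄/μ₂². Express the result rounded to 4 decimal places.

2.4919

μ₂² = 56.33² = 3173.06890
μ₄/μ₂² = 7907.043 / 3173.06890 = 2.49192
β₂ ≈ 2.4919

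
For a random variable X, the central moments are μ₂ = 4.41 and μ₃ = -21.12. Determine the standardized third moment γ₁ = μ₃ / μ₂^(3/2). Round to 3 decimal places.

-2.281

σ = √μ₂ = √4.41 = 2.10000
σ³ = μ₂^(3/2) = 9.26100
γ₁ = μ₃/σ³ = -21.12 / 9.26100 ≈ -2.281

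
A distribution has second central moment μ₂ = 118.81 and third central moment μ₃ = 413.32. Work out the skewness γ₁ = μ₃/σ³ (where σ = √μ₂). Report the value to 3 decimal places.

0.319

σ = √μ₂ = √118.81 = 10.90000
σ³ = μ₂^(3/2) = 1295.02900
γ₁ = μ₃/σ³ = 413.32 / 1295.02900 ≈ 0.319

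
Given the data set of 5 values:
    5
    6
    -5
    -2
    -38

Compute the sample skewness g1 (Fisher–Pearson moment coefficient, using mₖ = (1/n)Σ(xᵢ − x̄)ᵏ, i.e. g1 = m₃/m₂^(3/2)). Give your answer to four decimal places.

-1.2608

x̄ = (5 + 6 - 5 - 2 - 38) / 5 = -6.8000
deviations (xᵢ − x̄): 11.8000, 12.8000, 1.8000, 4.8000, -31.2000
Σ(xᵢ − x̄)² = 1302.8000 ⇒ m₂ = 1302.8000/5 = 260.56000
Σ(xᵢ − x̄)³ = -26514.7200 ⇒ m₃ = -26514.7200/5 = -5302.94400
m₂^(3/2) = 260.56000^(1.5) = 4205.92591
g1 = m₃ / m₂^(3/2) = -5302.94400 / 4205.92591 ≈ -1.2608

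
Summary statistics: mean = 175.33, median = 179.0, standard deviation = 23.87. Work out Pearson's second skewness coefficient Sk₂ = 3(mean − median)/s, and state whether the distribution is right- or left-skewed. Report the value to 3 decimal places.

-0.461, left-skewed

Sk₂ = 3(175.33 − 179.0) / 23.87 = 3 × -3.6700 / 23.87
    = -11.0100 / 23.87 ≈ -0.461
Sk₂ < 0 ⇒ mean < median ⇒ left-skewed (negative skew).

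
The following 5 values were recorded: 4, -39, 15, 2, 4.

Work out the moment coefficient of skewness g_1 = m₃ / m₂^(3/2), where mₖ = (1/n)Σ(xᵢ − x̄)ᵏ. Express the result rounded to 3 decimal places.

x̄ = (4 - 39 + 15 + 2 + 4) / 5 = -2.8000
deviations (xᵢ − x̄): 6.8000, -36.2000, 17.8000, 4.8000, 6.8000
Σ(xᵢ − x̄)² = 1742.8000 ⇒ m₂ = 1742.8000/5 = 348.56000
Σ(xᵢ − x̄)³ = -41058.7200 ⇒ m₃ = -41058.7200/5 = -8211.74400
m₂^(3/2) = 348.56000^(1.5) = 6507.53212
g_1 = m₃ / m₂^(3/2) = -8211.74400 / 6507.53212 ≈ -1.262

-1.262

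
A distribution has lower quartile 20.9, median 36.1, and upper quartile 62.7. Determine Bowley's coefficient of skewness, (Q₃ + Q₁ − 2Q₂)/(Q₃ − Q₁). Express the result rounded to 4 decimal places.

0.2727

numerator: Q₃ + Q₁ − 2Q₂ = 62.7 + 20.9 − 2×36.1 = 11.4000
denominator: Q₃ − Q₁ = 62.7 − 20.9 = 41.8000
Bowley skewness = 11.4000 / 41.8000 ≈ 0.2727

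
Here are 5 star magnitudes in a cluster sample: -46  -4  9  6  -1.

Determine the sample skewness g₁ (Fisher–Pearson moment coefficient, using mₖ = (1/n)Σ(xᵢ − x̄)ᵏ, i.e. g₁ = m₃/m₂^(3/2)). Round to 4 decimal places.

x̄ = (-46 - 4 + 9 + 6 - 1) / 5 = -7.2000
deviations (xᵢ − x̄): -38.8000, 3.2000, 16.2000, 13.2000, 6.2000
Σ(xᵢ − x̄)² = 1990.8000 ⇒ m₂ = 1990.8000/5 = 398.16000
Σ(xᵢ − x̄)³ = -51588.4800 ⇒ m₃ = -51588.4800/5 = -10317.69600
m₂^(3/2) = 398.16000^(1.5) = 7944.86353
g₁ = m₃ / m₂^(3/2) = -10317.69600 / 7944.86353 ≈ -1.2987

-1.2987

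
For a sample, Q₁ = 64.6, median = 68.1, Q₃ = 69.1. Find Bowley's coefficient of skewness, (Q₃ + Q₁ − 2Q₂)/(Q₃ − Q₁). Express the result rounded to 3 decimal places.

numerator: Q₃ + Q₁ − 2Q₂ = 69.1 + 64.6 − 2×68.1 = -2.5000
denominator: Q₃ − Q₁ = 69.1 − 64.6 = 4.5000
Bowley skewness = -2.5000 / 4.5000 ≈ -0.556

-0.556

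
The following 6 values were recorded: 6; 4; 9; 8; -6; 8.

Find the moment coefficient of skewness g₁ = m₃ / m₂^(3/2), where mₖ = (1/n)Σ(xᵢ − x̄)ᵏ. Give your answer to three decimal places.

x̄ = (6 + 4 + 9 + 8 - 6 + 8) / 6 = 4.8333
deviations (xᵢ − x̄): 1.1667, -0.8333, 4.1667, 3.1667, -10.8333, 3.1667
Σ(xᵢ − x̄)² = 156.8333 ⇒ m₂ = 156.8333/6 = 26.13889
Σ(xᵢ − x̄)³ = -1134.5556 ⇒ m₃ = -1134.5556/6 = -189.09259
m₂^(3/2) = 26.13889^(1.5) = 133.63822
g₁ = m₃ / m₂^(3/2) = -189.09259 / 133.63822 ≈ -1.415

-1.415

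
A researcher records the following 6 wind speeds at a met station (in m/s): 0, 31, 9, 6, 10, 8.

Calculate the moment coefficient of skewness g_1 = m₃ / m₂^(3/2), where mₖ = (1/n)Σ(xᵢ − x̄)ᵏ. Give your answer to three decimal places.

x̄ = (0 + 31 + 9 + 6 + 10 + 8) / 6 = 10.6667
deviations (xᵢ − x̄): -10.6667, 20.3333, -1.6667, -4.6667, -0.6667, -2.6667
Σ(xᵢ − x̄)² = 559.3333 ⇒ m₂ = 559.3333/6 = 93.22222
Σ(xᵢ − x̄)³ = 7067.5556 ⇒ m₃ = 7067.5556/6 = 1177.92593
m₂^(3/2) = 93.22222^(1.5) = 900.07599
g_1 = m₃ / m₂^(3/2) = 1177.92593 / 900.07599 ≈ 1.309

1.309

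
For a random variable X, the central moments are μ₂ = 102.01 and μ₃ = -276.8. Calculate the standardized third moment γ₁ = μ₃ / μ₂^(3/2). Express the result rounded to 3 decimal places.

σ = √μ₂ = √102.01 = 10.10000
σ³ = μ₂^(3/2) = 1030.30100
γ₁ = μ₃/σ³ = -276.8 / 1030.30100 ≈ -0.269

-0.269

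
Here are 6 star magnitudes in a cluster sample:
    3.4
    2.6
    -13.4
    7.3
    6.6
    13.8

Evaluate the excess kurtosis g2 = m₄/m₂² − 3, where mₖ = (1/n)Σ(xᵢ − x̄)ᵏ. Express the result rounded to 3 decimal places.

x̄ = 3.3833
Σ(xᵢ − x̄)² = 416.4883 ⇒ m₂ = 69.41472
Σ(xᵢ − x̄)⁴ = 91460.2958 ⇒ m₄ = 15243.38263
m₂² = 4818.40366
g2 = m₄/m₂² − 3 = 3.16358 − 3 ≈ 0.164

0.164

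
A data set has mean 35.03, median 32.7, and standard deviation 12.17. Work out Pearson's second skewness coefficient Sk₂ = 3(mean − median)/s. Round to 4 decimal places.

Sk₂ = 3(35.03 − 32.7) / 12.17 = 3 × 2.3300 / 12.17
    = 6.9900 / 12.17 ≈ 0.5744

0.5744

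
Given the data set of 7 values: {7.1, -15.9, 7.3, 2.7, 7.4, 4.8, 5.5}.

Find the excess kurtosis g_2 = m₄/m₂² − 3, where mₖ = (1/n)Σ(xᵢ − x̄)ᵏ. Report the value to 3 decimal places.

1.786

x̄ = 2.7000
Σ(xᵢ − x̄)² = 420.8200 ⇒ m₂ = 60.11714
Σ(xᵢ − x̄)⁴ = 121079.7586 ⇒ m₄ = 17297.10837
m₂² = 3614.07087
g_2 = m₄/m₂² − 3 = 4.78605 − 3 ≈ 1.786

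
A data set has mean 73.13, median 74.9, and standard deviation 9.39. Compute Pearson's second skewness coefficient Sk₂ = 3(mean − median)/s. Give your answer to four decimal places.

-0.5655

Sk₂ = 3(73.13 − 74.9) / 9.39 = 3 × -1.7700 / 9.39
    = -5.3100 / 9.39 ≈ -0.5655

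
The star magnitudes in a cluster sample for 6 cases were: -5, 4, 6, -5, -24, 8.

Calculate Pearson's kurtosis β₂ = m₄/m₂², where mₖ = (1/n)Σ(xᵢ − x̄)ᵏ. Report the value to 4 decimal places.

x̄ = -2.6667
Σ(xᵢ − x̄)² = 699.3333 ⇒ m₂ = 116.55556
Σ(xᵢ − x̄)⁴ = 227747.7778 ⇒ m₄ = 37957.96296
m₂² = 13585.19753
β₂ = m₄/m₂² = 37957.96296 / 13585.19753 ≈ 2.7941

2.7941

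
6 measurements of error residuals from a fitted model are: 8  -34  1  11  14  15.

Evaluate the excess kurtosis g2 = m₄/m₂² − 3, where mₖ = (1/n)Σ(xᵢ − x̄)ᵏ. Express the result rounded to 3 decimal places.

0.674

x̄ = 2.5000
Σ(xᵢ − x̄)² = 1725.5000 ⇒ m₂ = 287.58333
Σ(xᵢ − x̄)⁴ = 1822934.3750 ⇒ m₄ = 303822.39583
m₂² = 82704.17361
g2 = m₄/m₂² − 3 = 3.67360 − 3 ≈ 0.674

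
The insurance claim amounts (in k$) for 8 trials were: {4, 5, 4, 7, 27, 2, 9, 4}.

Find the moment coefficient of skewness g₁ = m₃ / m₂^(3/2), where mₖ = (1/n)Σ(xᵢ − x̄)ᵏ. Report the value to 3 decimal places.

1.968

x̄ = (4 + 5 + 4 + 7 + 27 + 2 + 9 + 4) / 8 = 7.7500
deviations (xᵢ − x̄): -3.7500, -2.7500, -3.7500, -0.7500, 19.2500, -5.7500, 1.2500, -3.7500
Σ(xᵢ − x̄)² = 455.5000 ⇒ m₂ = 455.5000/8 = 56.93750
Σ(xᵢ − x̄)³ = 6765.7500 ⇒ m₃ = 6765.7500/8 = 845.71875
m₂^(3/2) = 56.93750^(1.5) = 429.63296
g₁ = m₃ / m₂^(3/2) = 845.71875 / 429.63296 ≈ 1.968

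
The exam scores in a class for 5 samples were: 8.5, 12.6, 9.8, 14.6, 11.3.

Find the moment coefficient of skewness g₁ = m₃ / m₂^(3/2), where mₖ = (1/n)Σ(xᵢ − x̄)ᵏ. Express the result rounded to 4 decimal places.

x̄ = (8.5 + 12.6 + 9.8 + 14.6 + 11.3) / 5 = 11.3600
deviations (xᵢ − x̄): -2.8600, 1.2400, -1.5600, 3.2400, -0.0600
Σ(xᵢ − x̄)² = 22.6520 ⇒ m₂ = 22.6520/5 = 4.53040
Σ(xᵢ − x̄)³ = 8.7286 ⇒ m₃ = 8.7286/5 = 1.74571
m₂^(3/2) = 4.53040^(1.5) = 9.64284
g₁ = m₃ / m₂^(3/2) = 1.74571 / 9.64284 ≈ 0.1810

0.1810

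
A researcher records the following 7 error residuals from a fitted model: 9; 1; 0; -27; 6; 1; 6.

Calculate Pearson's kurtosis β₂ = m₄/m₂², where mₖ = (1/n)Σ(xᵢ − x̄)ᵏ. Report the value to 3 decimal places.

x̄ = -0.5714
Σ(xᵢ − x̄)² = 881.7143 ⇒ m₂ = 125.95918
Σ(xᵢ − x̄)⁴ = 499994.2507 ⇒ m₄ = 71427.75010
m₂² = 15865.71595
β₂ = m₄/m₂² = 71427.75010 / 15865.71595 ≈ 4.502

4.502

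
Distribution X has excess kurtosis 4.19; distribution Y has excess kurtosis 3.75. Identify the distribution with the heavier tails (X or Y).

X

Higher excess kurtosis ⇒ heavier tails relative to the normal distribution.
4.19 vs 3.75: the larger is 4.19, so X has heavier tails.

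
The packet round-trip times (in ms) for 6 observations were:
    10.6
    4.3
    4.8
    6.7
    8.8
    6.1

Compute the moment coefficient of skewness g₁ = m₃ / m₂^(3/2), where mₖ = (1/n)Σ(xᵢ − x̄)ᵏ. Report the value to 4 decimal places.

x̄ = (10.6 + 4.3 + 4.8 + 6.7 + 8.8 + 6.1) / 6 = 6.8833
deviations (xᵢ − x̄): 3.7167, -2.5833, -2.0833, -0.1833, 1.9167, -0.7833
Σ(xᵢ − x̄)² = 29.1483 ⇒ m₂ = 29.1483/6 = 4.85806
Σ(xᵢ − x̄)³ = 31.6124 ⇒ m₃ = 31.6124/6 = 5.26874
m₂^(3/2) = 4.85806^(1.5) = 10.70764
g₁ = m₃ / m₂^(3/2) = 5.26874 / 10.70764 ≈ 0.4921

0.4921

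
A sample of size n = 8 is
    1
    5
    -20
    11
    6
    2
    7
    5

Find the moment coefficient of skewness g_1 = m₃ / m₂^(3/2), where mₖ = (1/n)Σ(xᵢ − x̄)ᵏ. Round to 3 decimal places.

x̄ = (1 + 5 - 20 + 11 + 6 + 2 + 7 + 5) / 8 = 2.1250
deviations (xᵢ − x̄): -1.1250, 2.8750, -22.1250, 8.8750, 3.8750, -0.1250, 4.8750, 2.8750
Σ(xᵢ − x̄)² = 624.8750 ⇒ m₂ = 624.8750/8 = 78.10938
Σ(xᵢ − x̄)³ = -9911.3438 ⇒ m₃ = -9911.3438/8 = -1238.91797
m₂^(3/2) = 78.10938^(1.5) = 690.32682
g_1 = m₃ / m₂^(3/2) = -1238.91797 / 690.32682 ≈ -1.795

-1.795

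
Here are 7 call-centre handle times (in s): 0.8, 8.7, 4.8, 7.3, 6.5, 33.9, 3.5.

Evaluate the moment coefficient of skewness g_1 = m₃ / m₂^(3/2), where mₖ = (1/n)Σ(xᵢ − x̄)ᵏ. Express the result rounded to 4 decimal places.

x̄ = (0.8 + 8.7 + 4.8 + 7.3 + 6.5 + 33.9 + 3.5) / 7 = 9.3571
deviations (xᵢ − x̄): -8.5571, -0.6571, -4.5571, -2.0571, -2.8571, 24.5429, -5.8571
Σ(xᵢ − x̄)² = 743.4771 ⇒ m₂ = 743.4771/7 = 106.21102
Σ(xᵢ − x̄)³ = 13828.9515 ⇒ m₃ = 13828.9515/7 = 1975.56450
m₂^(3/2) = 106.21102^(1.5) = 1094.59730
g_1 = m₃ / m₂^(3/2) = 1975.56450 / 1094.59730 ≈ 1.8048

1.8048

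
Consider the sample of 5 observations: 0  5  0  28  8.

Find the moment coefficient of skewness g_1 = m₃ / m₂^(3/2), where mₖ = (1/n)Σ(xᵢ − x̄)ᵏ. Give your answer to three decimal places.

x̄ = (0 + 5 + 0 + 28 + 8) / 5 = 8.2000
deviations (xᵢ − x̄): -8.2000, -3.2000, -8.2000, 19.8000, -0.2000
Σ(xᵢ − x̄)² = 536.8000 ⇒ m₂ = 536.8000/5 = 107.36000
Σ(xᵢ − x̄)³ = 6626.8800 ⇒ m₃ = 6626.8800/5 = 1325.37600
m₂^(3/2) = 107.36000^(1.5) = 1112.40711
g_1 = m₃ / m₂^(3/2) = 1325.37600 / 1112.40711 ≈ 1.191

1.191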